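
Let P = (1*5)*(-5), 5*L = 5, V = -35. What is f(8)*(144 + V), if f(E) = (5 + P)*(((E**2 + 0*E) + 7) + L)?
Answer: -156960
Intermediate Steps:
L = 1 (L = (1/5)*5 = 1)
P = -25 (P = 5*(-5) = -25)
f(E) = -160 - 20*E**2 (f(E) = (5 - 25)*(((E**2 + 0*E) + 7) + 1) = -20*(((E**2 + 0) + 7) + 1) = -20*((E**2 + 7) + 1) = -20*((7 + E**2) + 1) = -20*(8 + E**2) = -160 - 20*E**2)
f(8)*(144 + V) = (-160 - 20*8**2)*(144 - 35) = (-160 - 20*64)*109 = (-160 - 1280)*109 = -1440*109 = -156960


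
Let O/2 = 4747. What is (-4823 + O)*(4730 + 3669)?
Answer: 39231729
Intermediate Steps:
O = 9494 (O = 2*4747 = 9494)
(-4823 + O)*(4730 + 3669) = (-4823 + 9494)*(4730 + 3669) = 4671*8399 = 39231729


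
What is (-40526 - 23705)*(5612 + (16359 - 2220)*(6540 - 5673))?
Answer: -787737012875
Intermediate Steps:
(-40526 - 23705)*(5612 + (16359 - 2220)*(6540 - 5673)) = -64231*(5612 + 14139*867) = -64231*(5612 + 12258513) = -64231*12264125 = -787737012875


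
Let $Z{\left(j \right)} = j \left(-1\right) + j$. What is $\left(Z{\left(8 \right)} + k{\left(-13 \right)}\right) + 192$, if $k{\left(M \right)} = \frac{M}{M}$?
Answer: $193$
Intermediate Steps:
$Z{\left(j \right)} = 0$ ($Z{\left(j \right)} = - j + j = 0$)
$k{\left(M \right)} = 1$
$\left(Z{\left(8 \right)} + k{\left(-13 \right)}\right) + 192 = \left(0 + 1\right) + 192 = 1 + 192 = 193$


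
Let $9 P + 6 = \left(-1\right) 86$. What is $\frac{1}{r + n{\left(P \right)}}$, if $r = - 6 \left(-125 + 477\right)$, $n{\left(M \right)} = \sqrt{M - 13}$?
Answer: $- \frac{1728}{3649555} - \frac{3 i \sqrt{209}}{40145105} \approx -0.00047348 - 1.0803 \cdot 10^{-6} i$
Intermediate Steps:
$P = - \frac{92}{9}$ ($P = - \frac{2}{3} + \frac{\left(-1\right) 86}{9} = - \frac{2}{3} + \frac{1}{9} \left(-86\right) = - \frac{2}{3} - \frac{86}{9} = - \frac{92}{9} \approx -10.222$)
$n{\left(M \right)} = \sqrt{-13 + M}$
$r = -2112$ ($r = \left(-6\right) 352 = -2112$)
$\frac{1}{r + n{\left(P \right)}} = \frac{1}{-2112 + \sqrt{-13 - \frac{92}{9}}} = \frac{1}{-2112 + \sqrt{- \frac{209}{9}}} = \frac{1}{-2112 + \frac{i \sqrt{209}}{3}}$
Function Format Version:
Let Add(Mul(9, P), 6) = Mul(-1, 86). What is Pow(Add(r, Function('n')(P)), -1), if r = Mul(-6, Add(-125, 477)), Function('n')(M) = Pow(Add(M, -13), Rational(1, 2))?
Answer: Add(Rational(-1728, 3649555), Mul(Rational(-3, 40145105), I, Pow(209, Rational(1, 2)))) ≈ Add(-0.00047348, Mul(-1.0803e-6, I))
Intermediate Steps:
P = Rational(-92, 9) (P = Add(Rational(-2, 3), Mul(Rational(1, 9), Mul(-1, 86))) = Add(Rational(-2, 3), Mul(Rational(1, 9), -86)) = Add(Rational(-2, 3), Rational(-86, 9)) = Rational(-92, 9) ≈ -10.222)
Function('n')(M) = Pow(Add(-13, M), Rational(1, 2))
r = -2112 (r = Mul(-6, 352) = -2112)
Pow(Add(r, Function('n')(P)), -1) = Pow(Add(-2112, Pow(Add(-13, Rational(-92, 9)), Rational(1, 2))), -1) = Pow(Add(-2112, Pow(Rational(-209, 9), Rational(1, 2))), -1) = Pow(Add(-2112, Mul(Rational(1, 3), I, Pow(209, Rational(1, 2)))), -1)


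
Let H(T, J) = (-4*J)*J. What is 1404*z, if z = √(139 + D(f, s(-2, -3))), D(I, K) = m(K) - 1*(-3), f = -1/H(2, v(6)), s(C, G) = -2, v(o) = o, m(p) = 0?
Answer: 1404*√142 ≈ 16731.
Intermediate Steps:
H(T, J) = -4*J²
f = 1/144 (f = -1/((-4*6²)) = -1/((-4*36)) = -1/(-144) = -1*(-1/144) = 1/144 ≈ 0.0069444)
D(I, K) = 3 (D(I, K) = 0 - 1*(-3) = 0 + 3 = 3)
z = √142 (z = √(139 + 3) = √142 ≈ 11.916)
1404*z = 1404*√142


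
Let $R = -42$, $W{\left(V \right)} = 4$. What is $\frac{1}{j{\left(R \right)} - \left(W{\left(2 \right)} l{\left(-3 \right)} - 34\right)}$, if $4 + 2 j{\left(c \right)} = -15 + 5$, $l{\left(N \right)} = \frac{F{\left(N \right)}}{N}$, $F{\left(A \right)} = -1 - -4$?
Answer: $\frac{1}{31} \approx 0.032258$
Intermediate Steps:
$F{\left(A \right)} = 3$ ($F{\left(A \right)} = -1 + 4 = 3$)
$l{\left(N \right)} = \frac{3}{N}$
$j{\left(c \right)} = -7$ ($j{\left(c \right)} = -2 + \frac{-15 + 5}{2} = -2 + \frac{1}{2} \left(-10\right) = -2 - 5 = -7$)
$\frac{1}{j{\left(R \right)} - \left(W{\left(2 \right)} l{\left(-3 \right)} - 34\right)} = \frac{1}{-7 - \left(4 \frac{3}{-3} - 34\right)} = \frac{1}{-7 - \left(4 \cdot 3 \left(- \frac{1}{3}\right) - 34\right)} = \frac{1}{-7 - \left(4 \left(-1\right) - 34\right)} = \frac{1}{-7 - \left(-4 - 34\right)} = \frac{1}{-7 - -38} = \frac{1}{-7 + 38} = \frac{1}{31}$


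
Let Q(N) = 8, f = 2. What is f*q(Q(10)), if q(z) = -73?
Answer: -146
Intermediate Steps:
f*q(Q(10)) = 2*(-73) = -146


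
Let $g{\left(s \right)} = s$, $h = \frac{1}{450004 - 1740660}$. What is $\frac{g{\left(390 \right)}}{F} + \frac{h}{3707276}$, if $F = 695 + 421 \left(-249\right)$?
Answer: $- \frac{933039512597987}{249131119485786752} \approx -0.0037452$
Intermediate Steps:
$h = - \frac{1}{1290656}$ ($h = \frac{1}{-1290656} = - \frac{1}{1290656} \approx -7.748 \cdot 10^{-7}$)
$F = -104134$ ($F = 695 - 104829 = -104134$)
$\frac{g{\left(390 \right)}}{F} + \frac{h}{3707276} = \frac{390}{-104134} - \frac{1}{1290656 \cdot 3707276} = 390 \left(- \frac{1}{104134}\right) - \frac{1}{4784818013056} = - \frac{195}{52067} - \frac{1}{4784818013056} = - \frac{933039512597987}{249131119485786752}$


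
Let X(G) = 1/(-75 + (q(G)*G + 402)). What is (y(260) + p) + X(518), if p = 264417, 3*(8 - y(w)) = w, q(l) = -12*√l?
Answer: 587850766881452/2223857431 - 2072*√518/6671572293 ≈ 2.6434e+5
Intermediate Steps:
y(w) = 8 - w/3
X(G) = 1/(327 - 12*G^(3/2)) (X(G) = 1/(-75 + ((-12*√G)*G + 402)) = 1/(-75 + (-12*G^(3/2) + 402)) = 1/(-75 + (402 - 12*G^(3/2))) = 1/(327 - 12*G^(3/2)))
(y(260) + p) + X(518) = ((8 - ⅓*260) + 264417) + 1/(3*(109 - 2072*√518)) = ((8 - 260/3) + 264417) + 1/(3*(109 - 2072*√518)) = (-236/3 + 264417) + 1/(3*(109 - 2072*√518)) = 793015/3 + 1/(3*(109 - 2072*√518))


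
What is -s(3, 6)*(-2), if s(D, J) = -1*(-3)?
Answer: 6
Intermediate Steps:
s(D, J) = 3
-s(3, 6)*(-2) = -1*3*(-2) = -3*(-2) = 6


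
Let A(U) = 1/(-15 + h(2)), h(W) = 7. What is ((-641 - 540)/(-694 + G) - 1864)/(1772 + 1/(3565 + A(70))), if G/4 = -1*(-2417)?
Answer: -477086280123/453507156424 ≈ -1.0520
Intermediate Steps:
G = 9668 (G = 4*(-1*(-2417)) = 4*2417 = 9668)
A(U) = -⅛ (A(U) = 1/(-15 + 7) = 1/(-8) = -⅛)
((-641 - 540)/(-694 + G) - 1864)/(1772 + 1/(3565 + A(70))) = ((-641 - 540)/(-694 + 9668) - 1864)/(1772 + 1/(3565 - ⅛)) = (-1181/8974 - 1864)/(1772 + 1/(28519/8)) = (-1181*1/8974 - 1864)/(1772 + 8/28519) = (-1181/8974 - 1864)/(50535676/28519) = -16728717/8974*28519/50535676 = -477086280123/453507156424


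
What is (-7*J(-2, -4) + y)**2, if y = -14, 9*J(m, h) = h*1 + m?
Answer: 784/9 ≈ 87.111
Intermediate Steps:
J(m, h) = h/9 + m/9 (J(m, h) = (h*1 + m)/9 = (h + m)/9 = h/9 + m/9)
(-7*J(-2, -4) + y)**2 = (-7*((1/9)*(-4) + (1/9)*(-2)) - 14)**2 = (-7*(-4/9 - 2/9) - 14)**2 = (-7*(-2/3) - 14)**2 = (14/3 - 14)**2 = (-28/3)**2 = 784/9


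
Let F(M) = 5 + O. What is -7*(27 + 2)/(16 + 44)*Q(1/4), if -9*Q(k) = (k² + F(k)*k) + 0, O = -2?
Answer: 2639/8640 ≈ 0.30544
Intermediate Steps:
F(M) = 3 (F(M) = 5 - 2 = 3)
Q(k) = -k/3 - k²/9 (Q(k) = -((k² + 3*k) + 0)/9 = -(k² + 3*k)/9 = -k/3 - k²/9)
-7*(27 + 2)/(16 + 44)*Q(1/4) = -7*(27 + 2)/(16 + 44)*(-⅑*(3 + 1/4)/4) = -7*29/60*(-⅑*¼*(3 + ¼)) = -7*29*(1/60)*(-⅑*¼*13/4) = -203*(-13)/(60*144) = -7*(-377/8640) = 2639/8640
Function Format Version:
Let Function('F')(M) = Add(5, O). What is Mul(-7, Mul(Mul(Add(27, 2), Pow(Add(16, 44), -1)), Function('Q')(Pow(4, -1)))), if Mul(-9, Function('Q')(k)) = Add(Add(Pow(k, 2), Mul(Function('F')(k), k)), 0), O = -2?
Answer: Rational(2639, 8640) ≈ 0.30544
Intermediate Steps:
Function('F')(M) = 3 (Function('F')(M) = Add(5, -2) = 3)
Function('Q')(k) = Add(Mul(Rational(-1, 3), k), Mul(Rational(-1, 9), Pow(k, 2))) (Function('Q')(k) = Mul(Rational(-1, 9), Add(Add(Pow(k, 2), Mul(3, k)), 0)) = Mul(Rational(-1, 9), Add(Pow(k, 2), Mul(3, k))) = Add(Mul(Rational(-1, 3), k), Mul(Rational(-1, 9), Pow(k, 2))))
Mul(-7, Mul(Mul(Add(27, 2), Pow(Add(16, 44), -1)), Function('Q')(Pow(4, -1)))) = Mul(-7, Mul(Mul(Add(27, 2), Pow(Add(16, 44), -1)), Mul(Rational(-1, 9), Pow(4, -1), Add(3, Pow(4, -1))))) = Mul(-7, Mul(Mul(29, Pow(60, -1)), Mul(Rational(-1, 9), Rational(1, 4), Add(3, Rational(1, 4))))) = Mul(-7, Mul(Mul(29, Rational(1, 60)), Mul(Rational(-1, 9), Rational(1, 4), Rational(13, 4)))) = Mul(-7, Mul(Rational(29, 60), Rational(-13, 144))) = Mul(-7, Rational(-377, 8640)) = Rational(2639, 8640)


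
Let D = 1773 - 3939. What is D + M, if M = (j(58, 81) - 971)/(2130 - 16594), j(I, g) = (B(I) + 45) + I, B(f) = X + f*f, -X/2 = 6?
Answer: -7832877/3616 ≈ -2166.2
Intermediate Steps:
X = -12 (X = -2*6 = -12)
B(f) = -12 + f² (B(f) = -12 + f*f = -12 + f²)
j(I, g) = 33 + I + I² (j(I, g) = ((-12 + I²) + 45) + I = (33 + I²) + I = 33 + I + I²)
D = -2166
M = -621/3616 (M = ((33 + 58 + 58²) - 971)/(2130 - 16594) = ((33 + 58 + 3364) - 971)/(-14464) = (3455 - 971)*(-1/14464) = 2484*(-1/14464) = -621/3616 ≈ -0.17174)
D + M = -2166 - 621/3616 = -7832877/3616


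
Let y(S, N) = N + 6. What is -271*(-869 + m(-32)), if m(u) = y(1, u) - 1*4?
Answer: 243629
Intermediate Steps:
y(S, N) = 6 + N
m(u) = 2 + u (m(u) = (6 + u) - 1*4 = (6 + u) - 4 = 2 + u)
-271*(-869 + m(-32)) = -271*(-869 + (2 - 32)) = -271*(-869 - 30) = -271*(-899) = 243629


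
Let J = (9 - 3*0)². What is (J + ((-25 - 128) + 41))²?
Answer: 961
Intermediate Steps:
J = 81 (J = (9 + 0)² = 9² = 81)
(J + ((-25 - 128) + 41))² = (81 + ((-25 - 128) + 41))² = (81 + (-153 + 41))² = (81 - 112)² = (-31)² = 961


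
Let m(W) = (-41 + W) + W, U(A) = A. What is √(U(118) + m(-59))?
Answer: I*√41 ≈ 6.4031*I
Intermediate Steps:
m(W) = -41 + 2*W
√(U(118) + m(-59)) = √(118 + (-41 + 2*(-59))) = √(118 + (-41 - 118)) = √(118 - 159) = √(-41) = I*√41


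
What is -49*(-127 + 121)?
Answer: 294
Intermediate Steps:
-49*(-127 + 121) = -49*(-6) = 294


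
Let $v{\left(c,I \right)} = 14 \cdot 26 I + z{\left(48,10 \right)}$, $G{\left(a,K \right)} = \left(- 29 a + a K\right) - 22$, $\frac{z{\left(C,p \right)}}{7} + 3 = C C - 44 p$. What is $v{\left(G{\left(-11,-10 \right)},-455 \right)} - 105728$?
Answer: $-258321$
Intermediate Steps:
$z{\left(C,p \right)} = -21 - 308 p + 7 C^{2}$ ($z{\left(C,p \right)} = -21 + 7 \left(C C - 44 p\right) = -21 + 7 \left(C^{2} - 44 p\right) = -21 + \left(- 308 p + 7 C^{2}\right) = -21 - 308 p + 7 C^{2}$)
$G{\left(a,K \right)} = -22 - 29 a + K a$ ($G{\left(a,K \right)} = \left(- 29 a + K a\right) - 22 = -22 - 29 a + K a$)
$v{\left(c,I \right)} = 13027 + 364 I$ ($v{\left(c,I \right)} = 14 \cdot 26 I - \left(3101 - 16128\right) = 364 I - -13027 = 364 I + 13027 = 13027 + 364 I$)
$v{\left(G{\left(-11,-10 \right)},-455 \right)} - 105728 = \left(13027 + 364 \left(-455\right)\right) - 105728 = \left(13027 - 165620\right) - 105728 = -152593 - 105728 = -258321$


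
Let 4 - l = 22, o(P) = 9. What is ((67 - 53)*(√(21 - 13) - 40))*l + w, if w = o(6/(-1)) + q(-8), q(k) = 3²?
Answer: 10098 - 504*√2 ≈ 9385.2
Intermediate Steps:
q(k) = 9
w = 18 (w = 9 + 9 = 18)
l = -18 (l = 4 - 1*22 = 4 - 22 = -18)
((67 - 53)*(√(21 - 13) - 40))*l + w = ((67 - 53)*(√(21 - 13) - 40))*(-18) + 18 = (14*(√8 - 40))*(-18) + 18 = (14*(2*√2 - 40))*(-18) + 18 = (14*(-40 + 2*√2))*(-18) + 18 = (-560 + 28*√2)*(-18) + 18 = (10080 - 504*√2) + 18 = 10098 - 504*√2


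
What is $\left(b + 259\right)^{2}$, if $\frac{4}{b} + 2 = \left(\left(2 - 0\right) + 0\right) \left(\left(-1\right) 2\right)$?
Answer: $\frac{600625}{9} \approx 66736.0$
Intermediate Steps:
$b = - \frac{2}{3}$ ($b = \frac{4}{-2 + \left(\left(2 - 0\right) + 0\right) \left(\left(-1\right) 2\right)} = \frac{4}{-2 + \left(\left(2 + 0\right) + 0\right) \left(-2\right)} = \frac{4}{-2 + \left(2 + 0\right) \left(-2\right)} = \frac{4}{-2 + 2 \left(-2\right)} = \frac{4}{-2 - 4} = \frac{4}{-6} = 4 \left(- \frac{1}{6}\right) = - \frac{2}{3} \approx -0.66667$)
$\left(b + 259\right)^{2} = \left(- \frac{2}{3} + 259\right)^{2} = \left(\frac{775}{3}\right)^{2} = \frac{600625}{9}$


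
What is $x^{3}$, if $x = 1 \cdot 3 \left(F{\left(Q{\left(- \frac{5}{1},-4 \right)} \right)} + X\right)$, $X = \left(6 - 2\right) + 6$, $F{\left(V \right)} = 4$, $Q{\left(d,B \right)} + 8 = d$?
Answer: $74088$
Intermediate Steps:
$Q{\left(d,B \right)} = -8 + d$
$X = 10$ ($X = 4 + 6 = 10$)
$x = 42$ ($x = 1 \cdot 3 \left(4 + 10\right) = 3 \cdot 14 = 42$)
$x^{3} = 42^{3} = 74088$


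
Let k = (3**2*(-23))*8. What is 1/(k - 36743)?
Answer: -1/38399 ≈ -2.6042e-5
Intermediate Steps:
k = -1656 (k = (9*(-23))*8 = -207*8 = -1656)
1/(k - 36743) = 1/(-1656 - 36743) = 1/(-38399) = -1/38399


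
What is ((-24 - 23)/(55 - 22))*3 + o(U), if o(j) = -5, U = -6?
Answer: -102/11 ≈ -9.2727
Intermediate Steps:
((-24 - 23)/(55 - 22))*3 + o(U) = ((-24 - 23)/(55 - 22))*3 - 5 = -47/33*3 - 5 = -47/11 - 5 = -102/11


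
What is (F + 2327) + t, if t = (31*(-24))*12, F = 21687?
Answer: 15086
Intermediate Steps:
t = -8928 (t = -744*12 = -8928)
(F + 2327) + t = (21687 + 2327) - 8928 = 24014 - 8928 = 15086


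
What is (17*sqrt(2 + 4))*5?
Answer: 85*sqrt(6) ≈ 208.21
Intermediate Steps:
(17*sqrt(2 + 4))*5 = (17*sqrt(6))*5 = 85*sqrt(6)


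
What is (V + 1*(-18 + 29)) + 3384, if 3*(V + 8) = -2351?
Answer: 7810/3 ≈ 2603.3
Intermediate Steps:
V = -2375/3 (V = -8 + (1/3)*(-2351) = -8 - 2351/3 = -2375/3 ≈ -791.67)
(V + 1*(-18 + 29)) + 3384 = (-2375/3 + 1*(-18 + 29)) + 3384 = (-2375/3 + 1*11) + 3384 = (-2375/3 + 11) + 3384 = -2342/3 + 3384 = 7810/3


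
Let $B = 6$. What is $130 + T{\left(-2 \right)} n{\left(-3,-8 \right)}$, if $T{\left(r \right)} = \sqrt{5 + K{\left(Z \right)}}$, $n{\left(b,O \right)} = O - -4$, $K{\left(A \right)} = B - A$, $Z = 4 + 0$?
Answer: $130 - 4 \sqrt{7} \approx 119.42$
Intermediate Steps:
$Z = 4$
$K{\left(A \right)} = 6 - A$
$n{\left(b,O \right)} = 4 + O$ ($n{\left(b,O \right)} = O + 4 = 4 + O$)
$T{\left(r \right)} = \sqrt{7}$ ($T{\left(r \right)} = \sqrt{5 + \left(6 - 4\right)} = \sqrt{5 + 2} = \sqrt{7}$)
$130 + T{\left(-2 \right)} n{\left(-3,-8 \right)} = 130 + \sqrt{7} \left(4 - 8\right) = 130 + \sqrt{7} \left(-4\right) = 130 - 4 \sqrt{7}$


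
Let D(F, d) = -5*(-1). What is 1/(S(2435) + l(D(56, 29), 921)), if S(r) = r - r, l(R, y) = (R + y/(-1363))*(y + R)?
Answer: 1363/5457844 ≈ 0.00024973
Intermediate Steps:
D(F, d) = 5
l(R, y) = (R + y)*(R - y/1363) (l(R, y) = (R + y*(-1/1363))*(R + y) = (R - y/1363)*(R + y) = (R + y)*(R - y/1363))
S(r) = 0
1/(S(2435) + l(D(56, 29), 921)) = 1/(0 + (5**2 - 1/1363*921**2 + (1362/1363)*5*921)) = 1/(0 + (25 - 1/1363*848241 + 6272010/1363)) = 1/(0 + (25 - 848241/1363 + 6272010/1363)) = 1/(0 + 5457844/1363) = 1/(5457844/1363) = 1363/5457844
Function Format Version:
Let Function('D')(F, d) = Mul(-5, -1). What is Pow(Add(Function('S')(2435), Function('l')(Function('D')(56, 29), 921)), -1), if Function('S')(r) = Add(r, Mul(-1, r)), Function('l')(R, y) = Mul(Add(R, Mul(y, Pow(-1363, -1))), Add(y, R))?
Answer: Rational(1363, 5457844) ≈ 0.00024973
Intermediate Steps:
Function('D')(F, d) = 5
Function('l')(R, y) = Mul(Add(R, y), Add(R, Mul(Rational(-1, 1363), y))) (Function('l')(R, y) = Mul(Add(R, Mul(y, Rational(-1, 1363))), Add(R, y)) = Mul(Add(R, Mul(Rational(-1, 1363), y)), Add(R, y)) = Mul(Add(R, y), Add(R, Mul(Rational(-1, 1363), y))))
Function('S')(r) = 0
Pow(Add(Function('S')(2435), Function('l')(Function('D')(56, 29), 921)), -1) = Pow(Add(0, Add(Pow(5, 2), Mul(Rational(-1, 1363), Pow(921, 2)), Mul(Rational(1362, 1363), 5, 921))), -1) = Pow(Add(0, Add(25, Mul(Rational(-1, 1363), 848241), Rational(6272010, 1363))), -1) = Pow(Add(0, Add(25, Rational(-848241, 1363), Rational(6272010, 1363))), -1) = Pow(Add(0, Rational(5457844, 1363)), -1) = Pow(Rational(5457844, 1363), -1) = Rational(1363, 5457844)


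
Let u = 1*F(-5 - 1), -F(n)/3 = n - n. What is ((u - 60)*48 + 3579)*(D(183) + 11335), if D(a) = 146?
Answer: 8025219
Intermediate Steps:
F(n) = 0 (F(n) = -3*(n - n) = -3*0 = 0)
u = 0 (u = 1*0 = 0)
((u - 60)*48 + 3579)*(D(183) + 11335) = ((0 - 60)*48 + 3579)*(146 + 11335) = (-60*48 + 3579)*11481 = (-2880 + 3579)*11481 = 699*11481 = 8025219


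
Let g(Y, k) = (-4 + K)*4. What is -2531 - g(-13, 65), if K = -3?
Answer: -2503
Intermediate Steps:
g(Y, k) = -28 (g(Y, k) = (-4 - 3)*4 = -7*4 = -28)
-2531 - g(-13, 65) = -2531 - 1*(-28) = -2531 + 28 = -2503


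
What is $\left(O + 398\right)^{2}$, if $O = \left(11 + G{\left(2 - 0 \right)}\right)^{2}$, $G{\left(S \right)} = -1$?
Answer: $248004$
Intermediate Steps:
$O = 100$ ($O = \left(11 - 1\right)^{2} = 10^{2} = 100$)
$\left(O + 398\right)^{2} = \left(100 + 398\right)^{2} = 498^{2} = 248004$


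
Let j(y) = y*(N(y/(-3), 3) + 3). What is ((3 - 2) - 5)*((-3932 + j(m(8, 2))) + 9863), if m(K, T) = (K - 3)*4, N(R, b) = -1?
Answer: -23884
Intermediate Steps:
m(K, T) = -12 + 4*K (m(K, T) = (-3 + K)*4 = -12 + 4*K)
j(y) = 2*y (j(y) = y*(-1 + 3) = y*2 = 2*y)
((3 - 2) - 5)*((-3932 + j(m(8, 2))) + 9863) = ((3 - 2) - 5)*((-3932 + 2*(-12 + 4*8)) + 9863) = (1 - 5)*((-3932 + 2*(-12 + 32)) + 9863) = -4*((-3932 + 2*20) + 9863) = -4*((-3932 + 40) + 9863) = -4*(-3892 + 9863) = -4*5971 = -23884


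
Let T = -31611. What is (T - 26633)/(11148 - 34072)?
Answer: 14561/5731 ≈ 2.5407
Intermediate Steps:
(T - 26633)/(11148 - 34072) = (-31611 - 26633)/(11148 - 34072) = -58244/(-22924) = -58244*(-1/22924) = 14561/5731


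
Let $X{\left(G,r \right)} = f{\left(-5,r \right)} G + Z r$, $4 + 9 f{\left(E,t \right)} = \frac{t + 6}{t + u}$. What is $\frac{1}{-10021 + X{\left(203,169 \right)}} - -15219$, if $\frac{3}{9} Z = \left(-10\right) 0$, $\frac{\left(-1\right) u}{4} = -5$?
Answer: $\frac{37316257245}{2451952} \approx 15219.0$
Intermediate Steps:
$u = 20$ ($u = \left(-4\right) \left(-5\right) = 20$)
$f{\left(E,t \right)} = - \frac{4}{9} + \frac{6 + t}{9 \left(20 + t\right)}$ ($f{\left(E,t \right)} = - \frac{4}{9} + \frac{\left(t + 6\right) \frac{1}{t + 20}}{9} = - \frac{4}{9} + \frac{\left(6 + t\right) \frac{1}{20 + t}}{9} = - \frac{4}{9} + \frac{\frac{1}{20 + t} \left(6 + t\right)}{9} = - \frac{4}{9} + \frac{6 + t}{9 \left(20 + t\right)}$)
$Z = 0$ ($Z = 3 \left(\left(-10\right) 0\right) = 3 \cdot 0 = 0$)
$X{\left(G,r \right)} = \frac{G \left(-74 - 3 r\right)}{9 \left(20 + r\right)}$ ($X{\left(G,r \right)} = \frac{-74 - 3 r}{9 \left(20 + r\right)} G + 0 r = \frac{G \left(-74 - 3 r\right)}{9 \left(20 + r\right)} + 0 = \frac{G \left(-74 - 3 r\right)}{9 \left(20 + r\right)}$)
$\frac{1}{-10021 + X{\left(203,169 \right)}} - -15219 = \frac{1}{-10021 - \frac{203 \left(74 + 3 \cdot 169\right)}{180 + 9 \cdot 169}} - -15219 = \frac{1}{-10021 - \frac{203 \left(74 + 507\right)}{180 + 1521}} + 15219 = \frac{1}{-10021 - 203 \cdot \frac{1}{1701} \cdot 581} + 15219 = \frac{1}{-10021 - \frac{16849}{243}} + 15219 = \frac{1}{- \frac{2451952}{243}} + 15219 = - \frac{243}{2451952} + 15219 = \frac{37316257245}{2451952}$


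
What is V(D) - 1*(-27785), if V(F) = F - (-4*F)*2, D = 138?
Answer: 29027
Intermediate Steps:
V(F) = 9*F (V(F) = F - (-8)*F = F + 8*F = 9*F)
V(D) - 1*(-27785) = 9*138 - 1*(-27785) = 1242 + 27785 = 29027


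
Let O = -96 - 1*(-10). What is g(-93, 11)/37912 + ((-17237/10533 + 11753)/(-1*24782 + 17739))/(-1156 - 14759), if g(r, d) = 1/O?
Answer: 402386219761499/3849386886299722320 ≈ 0.00010453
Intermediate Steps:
O = -86 (O = -96 + 10 = -86)
g(r, d) = -1/86 (g(r, d) = 1/(-86) = -1/86)
g(-93, 11)/37912 + ((-17237/10533 + 11753)/(-1*24782 + 17739))/(-1156 - 14759) = -1/86/37912 + ((-17237/10533 + 11753)/(-1*24782 + 17739))/(-1156 - 14759) = -1/86*1/37912 + ((-17237*1/10533 + 11753)/(-24782 + 17739))/(-15915) = -1/3260432 + ((-17237/10533 + 11753)/(-7043))*(-1/15915) = -1/3260432 + ((123777112/10533)*(-1/7043))*(-1/15915) = -1/3260432 - 123777112/74183919*(-1/15915) = -1/3260432 + 123777112/1180637070885 = 402386219761499/3849386886299722320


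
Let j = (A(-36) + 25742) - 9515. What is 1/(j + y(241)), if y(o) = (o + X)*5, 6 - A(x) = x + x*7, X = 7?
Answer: 1/17761 ≈ 5.6303e-5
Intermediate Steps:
A(x) = 6 - 8*x (A(x) = 6 - (x + x*7) = 6 - (x + 7*x) = 6 - 8*x)
y(o) = 35 + 5*o (y(o) = (o + 7)*5 = (7 + o)*5 = 35 + 5*o)
j = 16521 (j = ((6 - 8*(-36)) + 25742) - 9515 = ((6 + 288) + 25742) - 9515 = (294 + 25742) - 9515 = 26036 - 9515 = 16521)
1/(j + y(241)) = 1/(16521 + (35 + 5*241)) = 1/(16521 + (35 + 1205)) = 1/(16521 + 1240) = 1/17761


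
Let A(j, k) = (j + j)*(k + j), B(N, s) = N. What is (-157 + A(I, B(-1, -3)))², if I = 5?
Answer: 13689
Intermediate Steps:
A(j, k) = 2*j*(j + k) (A(j, k) = (2*j)*(j + k) = 2*j*(j + k))
(-157 + A(I, B(-1, -3)))² = (-157 + 2*5*(5 - 1))² = (-157 + 2*5*4)² = (-157 + 40)² = (-117)² = 13689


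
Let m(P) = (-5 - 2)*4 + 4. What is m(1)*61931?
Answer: -1486344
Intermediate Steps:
m(P) = -24 (m(P) = -7*4 + 4 = -28 + 4 = -24)
m(1)*61931 = -24*61931 = -1486344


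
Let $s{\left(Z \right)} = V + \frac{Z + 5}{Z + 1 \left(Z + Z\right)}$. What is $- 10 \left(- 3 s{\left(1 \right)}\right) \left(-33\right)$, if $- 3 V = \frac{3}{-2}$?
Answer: $-2475$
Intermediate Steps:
$V = \frac{1}{2}$ ($V = - \frac{3 \frac{1}{-2}}{3} = - \frac{3 \left(- \frac{1}{2}\right)}{3} = \left(- \frac{1}{3}\right) \left(- \frac{3}{2}\right) = \frac{1}{2} \approx 0.5$)
$s{\left(Z \right)} = \frac{1}{2} + \frac{5 + Z}{3 Z}$ ($s{\left(Z \right)} = \frac{1}{2} + \frac{Z + 5}{Z + 1 \left(Z + Z\right)} = \frac{1}{2} + \frac{5 + Z}{Z + 1 \cdot 2 Z} = \frac{1}{2} + \frac{5 + Z}{Z + 2 Z} = \frac{1}{2} + \frac{5 + Z}{3 Z}$)
$- 10 \left(- 3 s{\left(1 \right)}\right) \left(-33\right) = - 10 \left(- 3 \frac{5 \left(2 + 1\right)}{6 \cdot 1}\right) \left(-33\right) = - 10 \left(- 3 \cdot \frac{5}{6} \cdot 1 \cdot 3\right) \left(-33\right) = - 10 \left(\left(-3\right) \frac{5}{2}\right) \left(-33\right) = \left(-10\right) \left(- \frac{15}{2}\right) \left(-33\right) = 75 \left(-33\right) = -2475$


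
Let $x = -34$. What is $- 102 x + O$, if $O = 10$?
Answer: $3478$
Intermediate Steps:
$- 102 x + O = \left(-102\right) \left(-34\right) + 10 = 3468 + 10 = 3478$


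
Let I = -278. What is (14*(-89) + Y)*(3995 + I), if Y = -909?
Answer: -8010135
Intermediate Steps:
(14*(-89) + Y)*(3995 + I) = (14*(-89) - 909)*(3995 - 278) = (-1246 - 909)*3717 = -2155*3717 = -8010135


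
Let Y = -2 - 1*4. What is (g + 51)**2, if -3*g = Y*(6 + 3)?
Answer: 4761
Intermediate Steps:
Y = -6 (Y = -2 - 4 = -6)
g = 18 (g = -(-2)*(6 + 3) = -(-2)*9 = -1/3*(-54) = 18)
(g + 51)**2 = (18 + 51)**2 = 69**2 = 4761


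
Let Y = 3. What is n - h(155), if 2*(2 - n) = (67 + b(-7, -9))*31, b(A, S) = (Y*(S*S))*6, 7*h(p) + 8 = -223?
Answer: -47205/2 ≈ -23603.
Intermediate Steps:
h(p) = -33 (h(p) = -8/7 + (1/7)*(-223) = -8/7 - 223/7 = -33)
b(A, S) = 18*S**2 (b(A, S) = (3*(S*S))*6 = (3*S**2)*6 = 18*S**2)
n = -47271/2 (n = 2 - (67 + 18*(-9)**2)*31/2 = 2 - (67 + 18*81)*31/2 = 2 - (67 + 1458)*31/2 = 2 - 1525*31/2 = 2 - 1/2*47275 = 2 - 47275/2 = -47271/2 ≈ -23636.)
n - h(155) = -47271/2 - 1*(-33) = -47271/2 + 33 = -47205/2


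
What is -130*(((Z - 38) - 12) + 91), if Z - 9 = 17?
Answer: -8710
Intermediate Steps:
Z = 26 (Z = 9 + 17 = 26)
-130*(((Z - 38) - 12) + 91) = -130*(((26 - 38) - 12) + 91) = -130*((-12 - 12) + 91) = -130*(-24 + 91) = -130*67 = -8710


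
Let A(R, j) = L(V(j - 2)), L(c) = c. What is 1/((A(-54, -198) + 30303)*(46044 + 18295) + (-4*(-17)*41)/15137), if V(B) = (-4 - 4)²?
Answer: 15137/29574404388369 ≈ 5.1183e-10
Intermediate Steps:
V(B) = 64 (V(B) = (-8)² = 64)
A(R, j) = 64
1/((A(-54, -198) + 30303)*(46044 + 18295) + (-4*(-17)*41)/15137) = 1/((64 + 30303)*(46044 + 18295) + (-4*(-17)*41)/15137) = 1/(30367*64339 + (68*41)*(1/15137)) = 1/(1953782413 + 2788*(1/15137)) = 1/(1953782413 + 2788/15137) = 1/(29574404388369/15137) = 15137/29574404388369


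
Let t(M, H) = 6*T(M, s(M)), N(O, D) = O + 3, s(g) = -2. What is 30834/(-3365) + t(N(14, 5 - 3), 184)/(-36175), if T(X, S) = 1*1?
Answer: -223088028/24345775 ≈ -9.1633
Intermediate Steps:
N(O, D) = 3 + O
T(X, S) = 1
t(M, H) = 6 (t(M, H) = 6*1 = 6)
30834/(-3365) + t(N(14, 5 - 3), 184)/(-36175) = 30834/(-3365) + 6/(-36175) = 30834*(-1/3365) + 6*(-1/36175) = -30834/3365 - 6/36175 = -223088028/24345775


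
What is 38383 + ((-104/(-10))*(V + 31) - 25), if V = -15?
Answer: 192622/5 ≈ 38524.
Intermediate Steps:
38383 + ((-104/(-10))*(V + 31) - 25) = 38383 + ((-104/(-10))*(-15 + 31) - 25) = 38383 + (-104*(-⅒)*16 - 25) = 38383 + ((52/5)*16 - 25) = 38383 + (832/5 - 25) = 38383 + 707/5 = 192622/5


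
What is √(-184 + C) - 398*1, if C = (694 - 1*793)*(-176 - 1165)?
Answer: -398 + 5*√5303 ≈ -33.891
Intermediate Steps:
C = 132759 (C = (694 - 793)*(-1341) = -99*(-1341) = 132759)
√(-184 + C) - 398*1 = √(-184 + 132759) - 398*1 = √132575 - 398 = 5*√5303 - 398 = -398 + 5*√5303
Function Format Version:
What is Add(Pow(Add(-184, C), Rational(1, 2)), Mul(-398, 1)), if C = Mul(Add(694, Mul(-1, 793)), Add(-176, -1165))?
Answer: Add(-398, Mul(5, Pow(5303, Rational(1, 2)))) ≈ -33.891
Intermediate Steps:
C = 132759 (C = Mul(Add(694, -793), -1341) = Mul(-99, -1341) = 132759)
Add(Pow(Add(-184, C), Rational(1, 2)), Mul(-398, 1)) = Add(Pow(Add(-184, 132759), Rational(1, 2)), Mul(-398, 1)) = Add(Pow(132575, Rational(1, 2)), -398) = Add(Mul(5, Pow(5303, Rational(1, 2))), -398) = Add(-398, Mul(5, Pow(5303, Rational(1, 2))))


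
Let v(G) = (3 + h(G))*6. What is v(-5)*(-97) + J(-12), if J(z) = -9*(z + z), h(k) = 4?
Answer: -3858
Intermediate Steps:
J(z) = -18*z
v(G) = 42 (v(G) = (3 + 4)*6 = 7*6 = 42)
v(-5)*(-97) + J(-12) = 42*(-97) - 18*(-12) = -4074 + 216 = -3858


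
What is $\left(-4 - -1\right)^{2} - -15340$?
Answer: $15349$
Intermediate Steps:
$\left(-4 - -1\right)^{2} - -15340 = \left(-4 + 1\right)^{2} + 15340 = \left(-3\right)^{2} + 15340 = 9 + 15340 = 15349$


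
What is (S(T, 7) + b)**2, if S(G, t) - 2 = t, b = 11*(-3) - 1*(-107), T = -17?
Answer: 6889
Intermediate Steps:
b = 74 (b = -33 + 107 = 74)
S(G, t) = 2 + t
(S(T, 7) + b)**2 = ((2 + 7) + 74)**2 = (9 + 74)**2 = 83**2 = 6889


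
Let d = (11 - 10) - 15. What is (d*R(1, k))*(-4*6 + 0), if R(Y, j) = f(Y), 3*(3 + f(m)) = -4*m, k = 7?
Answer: -1456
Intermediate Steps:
f(m) = -3 - 4*m/3 (f(m) = -3 + (-4*m)/3 = -3 - 4*m/3)
R(Y, j) = -3 - 4*Y/3
d = -14 (d = 1 - 15 = -14)
(d*R(1, k))*(-4*6 + 0) = (-14*(-3 - 4/3*1))*(-4*6 + 0) = (-14*(-3 - 4/3))*(-24 + 0) = -14*(-13/3)*(-24) = (182/3)*(-24) = -1456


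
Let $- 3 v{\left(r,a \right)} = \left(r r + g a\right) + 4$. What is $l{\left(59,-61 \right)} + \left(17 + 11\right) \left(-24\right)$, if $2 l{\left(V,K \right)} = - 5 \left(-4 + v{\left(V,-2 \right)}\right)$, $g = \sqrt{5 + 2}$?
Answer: $\frac{13453}{6} - \frac{5 \sqrt{7}}{3} \approx 2237.8$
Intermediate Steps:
$g = \sqrt{7} \approx 2.6458$
$v{\left(r,a \right)} = - \frac{4}{3} - \frac{r^{2}}{3} - \frac{a \sqrt{7}}{3}$ ($v{\left(r,a \right)} = - \frac{\left(r r + \sqrt{7} a\right) + 4}{3} = - \frac{\left(r^{2} + a \sqrt{7}\right) + 4}{3} = - \frac{4 + r^{2} + a \sqrt{7}}{3} = - \frac{4}{3} - \frac{r^{2}}{3} - \frac{a \sqrt{7}}{3}$)
$l{\left(V,K \right)} = \frac{40}{3} - \frac{5 \sqrt{7}}{3} + \frac{5 V^{2}}{6}$ ($l{\left(V,K \right)} = \frac{\left(-5\right) \left(-4 - \left(\frac{4}{3} - \frac{2 \sqrt{7}}{3} + \frac{V^{2}}{3}\right)\right)}{2} = \frac{\left(-5\right) \left(- \frac{16}{3} - \frac{V^{2}}{3} + \frac{2 \sqrt{7}}{3}\right)}{2} = \frac{\frac{80}{3} - \frac{10 \sqrt{7}}{3} + \frac{5 V^{2}}{3}}{2} = \frac{40}{3} - \frac{5 \sqrt{7}}{3} + \frac{5 V^{2}}{6}$)
$l{\left(59,-61 \right)} + \left(17 + 11\right) \left(-24\right) = \left(\frac{40}{3} - \frac{5 \sqrt{7}}{3} + \frac{5 \cdot 59^{2}}{6}\right) + \left(17 + 11\right) \left(-24\right) = \left(\frac{40}{3} - \frac{5 \sqrt{7}}{3} + \frac{5}{6} \cdot 3481\right) + 28 \left(-24\right) = \left(\frac{40}{3} - \frac{5 \sqrt{7}}{3} + \frac{17405}{6}\right) - 672 = \left(\frac{17485}{6} - \frac{5 \sqrt{7}}{3}\right) - 672 = \frac{13453}{6} - \frac{5 \sqrt{7}}{3}$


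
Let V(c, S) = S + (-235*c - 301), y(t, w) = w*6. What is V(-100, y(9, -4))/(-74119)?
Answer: -23175/74119 ≈ -0.31267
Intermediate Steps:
y(t, w) = 6*w
V(c, S) = -301 + S - 235*c (V(c, S) = S + (-301 - 235*c) = -301 + S - 235*c)
V(-100, y(9, -4))/(-74119) = (-301 + 6*(-4) - 235*(-100))/(-74119) = (-301 - 24 + 23500)*(-1/74119) = 23175*(-1/74119) = -23175/74119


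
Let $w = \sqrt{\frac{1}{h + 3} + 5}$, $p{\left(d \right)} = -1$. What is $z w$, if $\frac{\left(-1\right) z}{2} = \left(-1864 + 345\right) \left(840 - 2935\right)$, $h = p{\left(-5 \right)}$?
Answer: $- 3182305 \sqrt{22} \approx -1.4926 \cdot 10^{7}$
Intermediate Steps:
$h = -1$
$z = -6364610$ ($z = - 2 \left(-1864 + 345\right) \left(840 - 2935\right) = - 2 \left(\left(-1519\right) \left(-2095\right)\right) = \left(-2\right) 3182305 = -6364610$)
$w = \frac{\sqrt{22}}{2}$ ($w = \sqrt{\frac{1}{-1 + 3} + 5} = \sqrt{\frac{1}{2} + 5} = \sqrt{\frac{11}{2}} = \frac{\sqrt{22}}{2} \approx 2.3452$)
$z w = - 6364610 \frac{\sqrt{22}}{2} = - 3182305 \sqrt{22}$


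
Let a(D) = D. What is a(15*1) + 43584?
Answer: 43599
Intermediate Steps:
a(15*1) + 43584 = 15*1 + 43584 = 15 + 43584 = 43599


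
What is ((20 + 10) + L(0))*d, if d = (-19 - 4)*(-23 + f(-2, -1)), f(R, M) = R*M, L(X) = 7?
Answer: 17871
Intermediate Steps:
f(R, M) = M*R
d = 483 (d = (-19 - 4)*(-23 - 1*(-2)) = -23*(-23 + 2) = -23*(-21) = 483)
((20 + 10) + L(0))*d = ((20 + 10) + 7)*483 = (30 + 7)*483 = 37*483 = 17871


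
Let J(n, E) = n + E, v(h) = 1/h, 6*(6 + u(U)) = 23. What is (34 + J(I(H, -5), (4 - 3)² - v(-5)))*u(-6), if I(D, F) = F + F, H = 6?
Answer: -273/5 ≈ -54.600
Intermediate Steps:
u(U) = -13/6 (u(U) = -6 + (⅙)*23 = -6 + 23/6 = -13/6)
I(D, F) = 2*F
J(n, E) = E + n
(34 + J(I(H, -5), (4 - 3)² - v(-5)))*u(-6) = (34 + (((4 - 3)² - 1/(-5)) + 2*(-5)))*(-13/6) = (34 + ((1² - 1*(-⅕)) - 10))*(-13/6) = (34 + ((1 + ⅕) - 10))*(-13/6) = (34 + (6/5 - 10))*(-13/6) = (34 - 44/5)*(-13/6) = (126/5)*(-13/6) = -273/5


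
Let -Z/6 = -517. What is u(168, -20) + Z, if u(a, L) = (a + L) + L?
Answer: 3230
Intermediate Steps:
Z = 3102 (Z = -6*(-517) = 3102)
u(a, L) = a + 2*L (u(a, L) = (L + a) + L = a + 2*L)
u(168, -20) + Z = (168 + 2*(-20)) + 3102 = (168 - 40) + 3102 = 128 + 3102 = 3230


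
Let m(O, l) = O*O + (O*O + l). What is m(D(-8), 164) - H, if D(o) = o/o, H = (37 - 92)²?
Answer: -2859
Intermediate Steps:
H = 3025 (H = (-55)² = 3025)
D(o) = 1
m(O, l) = l + 2*O² (m(O, l) = O² + (O² + l) = O² + (l + O²) = l + 2*O²)
m(D(-8), 164) - H = (164 + 2*1²) - 1*3025 = (164 + 2*1) - 3025 = (164 + 2) - 3025 = 166 - 3025 = -2859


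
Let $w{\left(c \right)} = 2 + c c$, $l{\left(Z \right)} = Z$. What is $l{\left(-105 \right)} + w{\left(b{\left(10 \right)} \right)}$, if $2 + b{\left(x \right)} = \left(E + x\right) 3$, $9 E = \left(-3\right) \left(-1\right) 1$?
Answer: $738$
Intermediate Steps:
$E = \frac{1}{3}$ ($E = \frac{\left(-3\right) \left(-1\right) 1}{9} = \frac{3 \cdot 1}{9} = \frac{1}{9} \cdot 3 = \frac{1}{3} \approx 0.33333$)
$b{\left(x \right)} = -1 + 3 x$ ($b{\left(x \right)} = -2 + \left(\frac{1}{3} + x\right) 3 = -2 + \left(1 + 3 x\right) = -1 + 3 x$)
$w{\left(c \right)} = 2 + c^{2}$
$l{\left(-105 \right)} + w{\left(b{\left(10 \right)} \right)} = -105 + \left(2 + \left(-1 + 3 \cdot 10\right)^{2}\right) = -105 + \left(2 + \left(-1 + 30\right)^{2}\right) = -105 + \left(2 + 29^{2}\right) = -105 + \left(2 + 841\right) = -105 + 843 = 738$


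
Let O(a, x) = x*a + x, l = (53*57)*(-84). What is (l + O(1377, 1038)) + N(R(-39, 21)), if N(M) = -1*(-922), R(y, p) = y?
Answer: 1177522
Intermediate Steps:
l = -253764 (l = 3021*(-84) = -253764)
O(a, x) = x + a*x (O(a, x) = a*x + x = x + a*x)
N(M) = 922
(l + O(1377, 1038)) + N(R(-39, 21)) = (-253764 + 1038*(1 + 1377)) + 922 = (-253764 + 1038*1378) + 922 = (-253764 + 1430364) + 922 = 1176600 + 922 = 1177522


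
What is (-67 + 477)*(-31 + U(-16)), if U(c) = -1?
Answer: -13120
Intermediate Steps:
(-67 + 477)*(-31 + U(-16)) = (-67 + 477)*(-31 - 1) = 410*(-32) = -13120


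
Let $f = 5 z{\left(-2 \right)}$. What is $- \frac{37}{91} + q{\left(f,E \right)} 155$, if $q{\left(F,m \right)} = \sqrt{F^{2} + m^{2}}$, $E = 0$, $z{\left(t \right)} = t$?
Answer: $\frac{141013}{91} \approx 1549.6$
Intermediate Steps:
$f = -10$ ($f = 5 \left(-2\right) = -10$)
$- \frac{37}{91} + q{\left(f,E \right)} 155 = - \frac{37}{91} + \sqrt{\left(-10\right)^{2} + 0^{2}} \cdot 155 = \left(-37\right) \frac{1}{91} + \sqrt{100 + 0} \cdot 155 = - \frac{37}{91} + \sqrt{100} \cdot 155 = - \frac{37}{91} + 10 \cdot 155 = - \frac{37}{91} + 1550 = \frac{141013}{91}$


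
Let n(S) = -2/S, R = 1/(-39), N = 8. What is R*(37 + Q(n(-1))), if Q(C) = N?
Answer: -15/13 ≈ -1.1538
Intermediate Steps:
R = -1/39 ≈ -0.025641
Q(C) = 8
R*(37 + Q(n(-1))) = -(37 + 8)/39 = -1/39*45 = -15/13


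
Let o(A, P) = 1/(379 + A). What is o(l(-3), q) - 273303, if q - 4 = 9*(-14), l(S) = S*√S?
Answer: -39264895025/143668 + 3*I*√3/143668 ≈ -2.733e+5 + 3.6168e-5*I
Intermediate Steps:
l(S) = S^(3/2)
q = -122 (q = 4 + 9*(-14) = 4 - 126 = -122)
o(l(-3), q) - 273303 = 1/(379 + (-3)^(3/2)) - 273303 = 1/(379 - 3*I*√3) - 273303 = -273303 + 1/(379 - 3*I*√3)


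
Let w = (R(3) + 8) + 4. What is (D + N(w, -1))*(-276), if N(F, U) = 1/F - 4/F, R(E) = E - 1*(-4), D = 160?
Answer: -838212/19 ≈ -44116.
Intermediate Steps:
R(E) = 4 + E (R(E) = E + 4 = 4 + E)
w = 19 (w = ((4 + 3) + 8) + 4 = (7 + 8) + 4 = 15 + 4 = 19)
N(F, U) = -3/F (N(F, U) = 1/F - 4/F = -3/F)
(D + N(w, -1))*(-276) = (160 - 3/19)*(-276) = (3037/19)*(-276) = -838212/19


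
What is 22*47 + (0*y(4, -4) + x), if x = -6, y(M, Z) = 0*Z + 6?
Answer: 1028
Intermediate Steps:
y(M, Z) = 6 (y(M, Z) = 0 + 6 = 6)
22*47 + (0*y(4, -4) + x) = 22*47 + (0*6 - 6) = 1034 + (0 - 6) = 1034 - 6 = 1028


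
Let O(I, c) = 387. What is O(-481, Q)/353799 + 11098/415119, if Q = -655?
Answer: 454123595/16318743009 ≈ 0.027828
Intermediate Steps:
O(-481, Q)/353799 + 11098/415119 = 387/353799 + 11098/415119 = 387*(1/353799) + 11098*(1/415119) = 43/39311 + 11098/415119 = 454123595/16318743009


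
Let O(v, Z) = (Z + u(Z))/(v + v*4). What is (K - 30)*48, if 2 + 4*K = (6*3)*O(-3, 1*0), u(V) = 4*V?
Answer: -1464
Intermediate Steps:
O(v, Z) = Z/v (O(v, Z) = (Z + 4*Z)/(v + v*4) = (5*Z)/(v + 4*v) = (5*Z)/((5*v)) = (5*Z)*(1/(5*v)) = Z/v)
K = -½ (K = -½ + ((6*3)*((1*0)/(-3)))/4 = -½ + (18*(0*(-⅓)))/4 = -½ + (18*0)/4 = -½ + (¼)*0 = -½ + 0 = -½ ≈ -0.50000)
(K - 30)*48 = (-½ - 30)*48 = -61/2*48 = -1464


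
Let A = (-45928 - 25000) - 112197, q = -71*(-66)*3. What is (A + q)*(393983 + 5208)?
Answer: -67490024797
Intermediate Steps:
q = 14058 (q = 4686*3 = 14058)
A = -183125 (A = -70928 - 112197 = -183125)
(A + q)*(393983 + 5208) = (-183125 + 14058)*(393983 + 5208) = -169067*399191 = -67490024797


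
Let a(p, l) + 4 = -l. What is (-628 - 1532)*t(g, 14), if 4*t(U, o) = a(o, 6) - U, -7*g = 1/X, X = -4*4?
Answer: 151335/28 ≈ 5404.8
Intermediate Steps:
X = -16
a(p, l) = -4 - l
g = 1/112 (g = -⅐/(-16) = -⅐*(-1/16) = 1/112 ≈ 0.0089286)
t(U, o) = -5/2 - U/4 (t(U, o) = ((-4 - 1*6) - U)/4 = ((-4 - 6) - U)/4 = (-10 - U)/4 = -5/2 - U/4)
(-628 - 1532)*t(g, 14) = (-628 - 1532)*(-5/2 - ¼*1/112) = -2160*(-5/2 - 1/448) = -2160*(-1121/448) = 151335/28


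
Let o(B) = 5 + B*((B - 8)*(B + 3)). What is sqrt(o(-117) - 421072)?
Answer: I*sqrt(2088317) ≈ 1445.1*I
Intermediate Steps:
o(B) = 5 + B*(-8 + B)*(3 + B) (o(B) = 5 + B*((-8 + B)*(3 + B)) = 5 + B*(-8 + B)*(3 + B))
sqrt(o(-117) - 421072) = sqrt((5 + (-117)**3 - 24*(-117) - 5*(-117)**2) - 421072) = sqrt((5 - 1601613 + 2808 - 5*13689) - 421072) = sqrt((5 - 1601613 + 2808 - 68445) - 421072) = sqrt(-1667245 - 421072) = sqrt(-2088317) = I*sqrt(2088317)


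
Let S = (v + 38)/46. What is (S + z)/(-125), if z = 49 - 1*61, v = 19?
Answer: 99/1150 ≈ 0.086087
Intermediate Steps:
z = -12 (z = 49 - 61 = -12)
S = 57/46 (S = (19 + 38)/46 = 57*(1/46) = 57/46 ≈ 1.2391)
(S + z)/(-125) = (57/46 - 12)/(-125) = -495/46*(-1/125) = 99/1150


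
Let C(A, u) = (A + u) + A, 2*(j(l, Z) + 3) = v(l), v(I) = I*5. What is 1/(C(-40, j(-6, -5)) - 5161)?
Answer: -1/5259 ≈ -0.00019015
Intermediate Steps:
v(I) = 5*I
j(l, Z) = -3 + 5*l/2 (j(l, Z) = -3 + (5*l)/2 = -3 + 5*l/2)
C(A, u) = u + 2*A
1/(C(-40, j(-6, -5)) - 5161) = 1/(((-3 + (5/2)*(-6)) + 2*(-40)) - 5161) = 1/(((-3 - 15) - 80) - 5161) = 1/((-18 - 80) - 5161) = 1/(-98 - 5161) = 1/(-5259) = -1/5259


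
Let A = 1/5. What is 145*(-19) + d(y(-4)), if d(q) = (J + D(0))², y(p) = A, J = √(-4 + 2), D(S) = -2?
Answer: -2755 + (2 - I*√2)² ≈ -2753.0 - 5.6569*I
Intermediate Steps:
J = I*√2 (J = √(-2) = I*√2 ≈ 1.4142*I)
A = ⅕ ≈ 0.20000
y(p) = ⅕
d(q) = (-2 + I*√2)² (d(q) = (I*√2 - 2)² = (-2 + I*√2)²)
145*(-19) + d(y(-4)) = 145*(-19) + (2 - I*√2)² = -2755 + (2 - I*√2)²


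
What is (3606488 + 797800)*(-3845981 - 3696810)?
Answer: -33220623887808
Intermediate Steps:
(3606488 + 797800)*(-3845981 - 3696810) = 4404288*(-7542791) = -33220623887808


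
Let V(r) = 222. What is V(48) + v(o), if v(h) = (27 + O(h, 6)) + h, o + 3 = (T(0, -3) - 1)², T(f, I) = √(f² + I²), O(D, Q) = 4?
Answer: 254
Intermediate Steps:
T(f, I) = √(I² + f²)
o = 1 (o = -3 + (√((-3)² + 0²) - 1)² = -3 + (√(9 + 0) - 1)² = -3 + (√9 - 1)² = -3 + (3 - 1)² = -3 + 2² = -3 + 4 = 1)
v(h) = 31 + h (v(h) = (27 + 4) + h = 31 + h)
V(48) + v(o) = 222 + (31 + 1) = 222 + 32 = 254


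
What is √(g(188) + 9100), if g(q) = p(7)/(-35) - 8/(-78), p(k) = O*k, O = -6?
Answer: √346077030/195 ≈ 95.401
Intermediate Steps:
p(k) = -6*k
g(q) = 254/195 (g(q) = -6*7/(-35) - 8/(-78) = -42*(-1/35) - 8*(-1/78) = 6/5 + 4/39 = 254/195)
√(g(188) + 9100) = √(254/195 + 9100) = √(1774754/195) = √346077030/195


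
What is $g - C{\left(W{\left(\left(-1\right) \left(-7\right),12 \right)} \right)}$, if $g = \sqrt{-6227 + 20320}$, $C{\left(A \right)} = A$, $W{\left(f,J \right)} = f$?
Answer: $-7 + \sqrt{14093} \approx 111.71$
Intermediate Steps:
$g = \sqrt{14093} \approx 118.71$
$g - C{\left(W{\left(\left(-1\right) \left(-7\right),12 \right)} \right)} = \sqrt{14093} - \left(-1\right) \left(-7\right) = \sqrt{14093} - 7 = -7 + \sqrt{14093}$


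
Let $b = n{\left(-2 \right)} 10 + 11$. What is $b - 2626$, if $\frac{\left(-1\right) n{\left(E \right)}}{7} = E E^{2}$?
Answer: $-2055$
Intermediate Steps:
$n{\left(E \right)} = - 7 E^{3}$ ($n{\left(E \right)} = - 7 E E^{2} = - 7 E^{3}$)
$b = 571$ ($b = - 7 \left(-2\right)^{3} \cdot 10 + 11 = \left(-7\right) \left(-8\right) 10 + 11 = 56 \cdot 10 + 11 = 560 + 11 = 571$)
$b - 2626 = 571 - 2626 = -2055$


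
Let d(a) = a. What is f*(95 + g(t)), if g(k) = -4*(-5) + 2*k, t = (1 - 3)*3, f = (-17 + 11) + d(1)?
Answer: -515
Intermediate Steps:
f = -5 (f = (-17 + 11) + 1 = -6 + 1 = -5)
t = -6 (t = -2*3 = -6)
g(k) = 20 + 2*k
f*(95 + g(t)) = -5*(95 + (20 + 2*(-6))) = -5*(95 + (20 - 12)) = -5*(95 + 8) = -5*103 = -515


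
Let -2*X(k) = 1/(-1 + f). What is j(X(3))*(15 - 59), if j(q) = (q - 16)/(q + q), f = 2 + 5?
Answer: -4246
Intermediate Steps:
f = 7
X(k) = -1/12 (X(k) = -1/(2*(-1 + 7)) = -½/6 = -½*⅙ = -1/12)
j(q) = (-16 + q)/(2*q) (j(q) = (-16 + q)/((2*q)) = (-16 + q)*(1/(2*q)) = (-16 + q)/(2*q))
j(X(3))*(15 - 59) = ((-16 - 1/12)/(2*(-1/12)))*(15 - 59) = ((½)*(-12)*(-193/12))*(-44) = (193/2)*(-44) = -4246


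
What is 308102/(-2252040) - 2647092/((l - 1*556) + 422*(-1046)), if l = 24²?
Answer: 928788793/158487315 ≈ 5.8603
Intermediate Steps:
l = 576
308102/(-2252040) - 2647092/((l - 1*556) + 422*(-1046)) = 308102/(-2252040) - 2647092/((576 - 1*556) + 422*(-1046)) = 308102*(-1/2252040) - 2647092/((576 - 556) - 441412) = -154051/1126020 - 2647092/(20 - 441412) = -154051/1126020 - 2647092/(-441392) = -154051/1126020 - 2647092*(-1/441392) = -154051/1126020 + 94539/15764 = 928788793/158487315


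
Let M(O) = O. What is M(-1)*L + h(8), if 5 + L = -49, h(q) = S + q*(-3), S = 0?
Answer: 30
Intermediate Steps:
h(q) = -3*q (h(q) = 0 + q*(-3) = 0 - 3*q = -3*q)
L = -54 (L = -5 - 49 = -54)
M(-1)*L + h(8) = -1*(-54) - 3*8 = 54 - 24 = 30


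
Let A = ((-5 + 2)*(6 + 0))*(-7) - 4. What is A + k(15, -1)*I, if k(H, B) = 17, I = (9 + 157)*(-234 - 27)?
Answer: -736420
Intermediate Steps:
I = -43326 (I = 166*(-261) = -43326)
A = 122 (A = -3*6*(-7) - 4 = -18*(-7) - 4 = 126 - 4 = 122)
A + k(15, -1)*I = 122 + 17*(-43326) = 122 - 736542 = -736420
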